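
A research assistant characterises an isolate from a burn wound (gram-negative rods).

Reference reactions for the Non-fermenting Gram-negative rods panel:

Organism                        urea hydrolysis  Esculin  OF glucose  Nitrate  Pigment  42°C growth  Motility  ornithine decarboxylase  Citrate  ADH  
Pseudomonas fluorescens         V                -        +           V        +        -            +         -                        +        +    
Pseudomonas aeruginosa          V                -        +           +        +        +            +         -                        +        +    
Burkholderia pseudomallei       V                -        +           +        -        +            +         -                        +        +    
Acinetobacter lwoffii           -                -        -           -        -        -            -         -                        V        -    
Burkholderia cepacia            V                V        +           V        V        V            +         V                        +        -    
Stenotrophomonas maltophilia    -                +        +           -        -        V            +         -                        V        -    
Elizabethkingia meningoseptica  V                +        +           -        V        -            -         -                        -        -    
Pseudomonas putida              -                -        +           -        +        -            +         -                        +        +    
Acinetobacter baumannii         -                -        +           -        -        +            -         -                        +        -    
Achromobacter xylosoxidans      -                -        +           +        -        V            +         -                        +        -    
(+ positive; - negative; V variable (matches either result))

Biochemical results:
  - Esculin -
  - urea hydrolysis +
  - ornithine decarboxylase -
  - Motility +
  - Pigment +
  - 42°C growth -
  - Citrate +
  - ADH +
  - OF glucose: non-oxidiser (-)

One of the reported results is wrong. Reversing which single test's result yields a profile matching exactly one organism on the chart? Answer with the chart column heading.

As reported, no row in the chart matches all 9 reactions.
Reversing Motility → still no organism matches.
Reversing 42°C growth → still no organism matches.
Reversing ADH → still no organism matches.
Reversing ornithine decarboxylase → still no organism matches.
Reversing Esculin → still no organism matches.
Reversing urea hydrolysis → still no organism matches.
Reversing OF glucose (to +) → unique match: Pseudomonas fluorescens.
Reversing Citrate → still no organism matches.
Reversing Pigment → still no organism matches.

OF glucose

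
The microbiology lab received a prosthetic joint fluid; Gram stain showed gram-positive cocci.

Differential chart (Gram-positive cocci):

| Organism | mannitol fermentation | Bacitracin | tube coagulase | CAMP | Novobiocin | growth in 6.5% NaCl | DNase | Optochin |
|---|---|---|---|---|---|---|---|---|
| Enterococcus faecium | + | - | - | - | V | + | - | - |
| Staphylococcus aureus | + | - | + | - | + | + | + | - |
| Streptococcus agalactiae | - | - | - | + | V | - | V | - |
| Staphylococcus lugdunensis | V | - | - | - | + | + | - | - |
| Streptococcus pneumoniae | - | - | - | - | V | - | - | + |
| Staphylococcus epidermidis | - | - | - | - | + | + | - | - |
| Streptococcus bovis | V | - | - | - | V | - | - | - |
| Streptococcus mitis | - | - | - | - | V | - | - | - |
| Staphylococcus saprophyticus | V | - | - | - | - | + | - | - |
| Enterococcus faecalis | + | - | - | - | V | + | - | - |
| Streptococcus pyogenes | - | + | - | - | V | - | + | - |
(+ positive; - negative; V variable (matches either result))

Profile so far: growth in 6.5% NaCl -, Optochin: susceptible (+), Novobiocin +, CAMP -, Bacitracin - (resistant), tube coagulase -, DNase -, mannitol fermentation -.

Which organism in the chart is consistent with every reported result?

Streptococcus pneumoniae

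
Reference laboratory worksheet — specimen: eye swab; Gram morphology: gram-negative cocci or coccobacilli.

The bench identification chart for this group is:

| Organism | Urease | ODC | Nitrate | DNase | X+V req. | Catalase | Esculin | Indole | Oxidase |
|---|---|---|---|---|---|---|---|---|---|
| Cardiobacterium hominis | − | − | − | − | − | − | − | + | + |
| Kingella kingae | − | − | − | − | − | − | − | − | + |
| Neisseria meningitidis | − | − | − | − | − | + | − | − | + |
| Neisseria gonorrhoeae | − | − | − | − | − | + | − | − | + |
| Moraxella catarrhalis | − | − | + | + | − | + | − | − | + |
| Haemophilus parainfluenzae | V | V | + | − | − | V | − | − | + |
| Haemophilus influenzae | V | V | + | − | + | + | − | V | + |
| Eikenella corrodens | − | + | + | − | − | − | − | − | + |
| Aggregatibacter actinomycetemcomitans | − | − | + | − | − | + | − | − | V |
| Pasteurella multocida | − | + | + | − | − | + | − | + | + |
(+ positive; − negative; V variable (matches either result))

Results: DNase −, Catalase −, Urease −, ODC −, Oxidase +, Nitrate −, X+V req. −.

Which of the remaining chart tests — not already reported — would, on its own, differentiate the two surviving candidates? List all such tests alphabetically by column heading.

Indole

Urease −: all 10 remaining candidates are consistent.
X+V req. −: excludes Haemophilus influenzae — 9 left.
ODC −: excludes Eikenella corrodens, Pasteurella multocida — 7 left.
DNase −: excludes Moraxella catarrhalis — 6 left.
Oxidase +: all 6 remaining candidates are consistent.
Catalase −: excludes Neisseria meningitidis, Neisseria gonorrhoeae, Aggregatibacter actinomycetemcomitans — 3 left.
Nitrate −: excludes Haemophilus parainfluenzae — 2 left.
Two candidates remain: Cardiobacterium hominis and Kingella kingae.
  Esculin: − vs − — same for both, does not separate.
  Indole: Cardiobacterium hominis +, Kingella kingae − — discriminates.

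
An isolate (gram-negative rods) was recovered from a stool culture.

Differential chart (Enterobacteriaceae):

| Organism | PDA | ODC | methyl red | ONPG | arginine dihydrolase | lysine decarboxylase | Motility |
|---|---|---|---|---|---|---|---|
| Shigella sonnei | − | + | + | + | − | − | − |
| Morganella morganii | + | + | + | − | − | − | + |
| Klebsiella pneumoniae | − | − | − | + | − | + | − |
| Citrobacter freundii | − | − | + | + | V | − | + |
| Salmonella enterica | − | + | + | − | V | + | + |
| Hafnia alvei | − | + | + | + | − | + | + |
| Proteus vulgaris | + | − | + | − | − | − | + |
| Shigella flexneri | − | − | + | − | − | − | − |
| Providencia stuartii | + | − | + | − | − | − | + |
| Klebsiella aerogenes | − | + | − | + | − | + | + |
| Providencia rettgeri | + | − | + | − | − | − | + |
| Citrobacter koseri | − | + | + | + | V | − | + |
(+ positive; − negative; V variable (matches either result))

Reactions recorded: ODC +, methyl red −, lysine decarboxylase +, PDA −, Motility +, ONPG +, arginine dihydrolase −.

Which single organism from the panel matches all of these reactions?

arginine dihydrolase −: all 12 remaining candidates are consistent.
ODC +: excludes 6 organisms — 6 left.
PDA −: excludes Morganella morganii — 5 left.
lysine decarboxylase +: excludes Shigella sonnei, Citrobacter koseri — 3 left.
Motility +: all 3 remaining candidates are consistent.
methyl red −: excludes Salmonella enterica, Hafnia alvei — 1 left.
ONPG +: the one remaining candidate is consistent.

Klebsiella aerogenes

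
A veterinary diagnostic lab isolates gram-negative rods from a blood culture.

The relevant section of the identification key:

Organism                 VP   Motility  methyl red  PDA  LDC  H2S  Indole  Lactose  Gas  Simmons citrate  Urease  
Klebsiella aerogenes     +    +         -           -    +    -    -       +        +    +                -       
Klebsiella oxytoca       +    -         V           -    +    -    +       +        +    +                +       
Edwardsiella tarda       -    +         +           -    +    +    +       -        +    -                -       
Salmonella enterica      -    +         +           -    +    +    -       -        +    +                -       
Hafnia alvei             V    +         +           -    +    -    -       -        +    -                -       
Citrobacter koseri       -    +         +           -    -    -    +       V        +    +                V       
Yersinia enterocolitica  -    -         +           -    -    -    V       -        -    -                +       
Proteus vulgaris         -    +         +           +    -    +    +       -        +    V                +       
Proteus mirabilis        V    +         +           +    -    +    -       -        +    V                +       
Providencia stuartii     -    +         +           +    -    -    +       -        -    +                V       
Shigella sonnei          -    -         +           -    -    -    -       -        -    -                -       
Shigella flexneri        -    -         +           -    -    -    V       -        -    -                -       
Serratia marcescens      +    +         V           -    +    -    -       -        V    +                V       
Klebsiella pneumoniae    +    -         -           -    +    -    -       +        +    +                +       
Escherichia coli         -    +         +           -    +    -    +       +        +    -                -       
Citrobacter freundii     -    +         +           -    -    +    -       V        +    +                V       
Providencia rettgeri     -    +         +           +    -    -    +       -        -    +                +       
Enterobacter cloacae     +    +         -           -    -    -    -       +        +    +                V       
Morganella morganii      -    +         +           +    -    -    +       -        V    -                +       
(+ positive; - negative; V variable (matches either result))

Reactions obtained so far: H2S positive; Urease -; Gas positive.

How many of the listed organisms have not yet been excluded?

3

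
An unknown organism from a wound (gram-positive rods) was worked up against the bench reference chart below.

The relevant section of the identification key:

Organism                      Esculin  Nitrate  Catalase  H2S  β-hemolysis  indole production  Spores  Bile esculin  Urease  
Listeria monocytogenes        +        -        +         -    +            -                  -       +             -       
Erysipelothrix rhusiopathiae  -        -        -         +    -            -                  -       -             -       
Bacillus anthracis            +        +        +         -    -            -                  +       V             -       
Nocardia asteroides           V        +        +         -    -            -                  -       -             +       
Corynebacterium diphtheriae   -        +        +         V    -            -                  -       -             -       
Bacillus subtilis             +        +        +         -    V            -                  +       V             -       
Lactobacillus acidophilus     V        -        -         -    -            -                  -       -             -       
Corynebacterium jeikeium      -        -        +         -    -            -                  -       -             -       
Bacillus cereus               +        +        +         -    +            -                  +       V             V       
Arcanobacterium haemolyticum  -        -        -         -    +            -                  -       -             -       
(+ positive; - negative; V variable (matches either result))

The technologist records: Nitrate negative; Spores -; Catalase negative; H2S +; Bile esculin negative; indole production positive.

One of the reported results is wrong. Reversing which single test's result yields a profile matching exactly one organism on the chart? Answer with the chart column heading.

As reported, no row in the chart matches all 6 reactions.
Reversing Spores → still no organism matches.
Reversing indole production (to -) → unique match: Erysipelothrix rhusiopathiae.
Reversing Nitrate → still no organism matches.
Reversing H2S → still no organism matches.
Reversing Bile esculin → still no organism matches.
Reversing Catalase → still no organism matches.

indole production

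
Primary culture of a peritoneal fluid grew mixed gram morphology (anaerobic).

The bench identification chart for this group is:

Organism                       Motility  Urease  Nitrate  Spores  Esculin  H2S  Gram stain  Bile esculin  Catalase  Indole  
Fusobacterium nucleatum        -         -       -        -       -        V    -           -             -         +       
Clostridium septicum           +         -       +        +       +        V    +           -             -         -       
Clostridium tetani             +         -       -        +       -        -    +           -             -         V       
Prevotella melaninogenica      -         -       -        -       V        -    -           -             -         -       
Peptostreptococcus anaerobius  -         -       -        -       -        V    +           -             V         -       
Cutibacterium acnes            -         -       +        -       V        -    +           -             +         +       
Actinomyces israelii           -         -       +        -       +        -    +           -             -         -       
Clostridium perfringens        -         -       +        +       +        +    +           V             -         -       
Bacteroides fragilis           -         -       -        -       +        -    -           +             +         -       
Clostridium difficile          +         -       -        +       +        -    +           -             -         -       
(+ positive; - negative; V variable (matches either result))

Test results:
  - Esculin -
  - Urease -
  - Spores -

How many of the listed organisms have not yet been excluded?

Spores -: excludes Clostridium septicum, Clostridium tetani, Clostridium perfringens, Clostridium difficile — 6 left.
Esculin -: excludes Actinomyces israelii, Bacteroides fragilis — 4 left.
Urease -: all 4 remaining candidates are consistent.
Still consistent: Cutibacterium acnes, Fusobacterium nucleatum, Peptostreptococcus anaerobius, Prevotella melaninogenica.

4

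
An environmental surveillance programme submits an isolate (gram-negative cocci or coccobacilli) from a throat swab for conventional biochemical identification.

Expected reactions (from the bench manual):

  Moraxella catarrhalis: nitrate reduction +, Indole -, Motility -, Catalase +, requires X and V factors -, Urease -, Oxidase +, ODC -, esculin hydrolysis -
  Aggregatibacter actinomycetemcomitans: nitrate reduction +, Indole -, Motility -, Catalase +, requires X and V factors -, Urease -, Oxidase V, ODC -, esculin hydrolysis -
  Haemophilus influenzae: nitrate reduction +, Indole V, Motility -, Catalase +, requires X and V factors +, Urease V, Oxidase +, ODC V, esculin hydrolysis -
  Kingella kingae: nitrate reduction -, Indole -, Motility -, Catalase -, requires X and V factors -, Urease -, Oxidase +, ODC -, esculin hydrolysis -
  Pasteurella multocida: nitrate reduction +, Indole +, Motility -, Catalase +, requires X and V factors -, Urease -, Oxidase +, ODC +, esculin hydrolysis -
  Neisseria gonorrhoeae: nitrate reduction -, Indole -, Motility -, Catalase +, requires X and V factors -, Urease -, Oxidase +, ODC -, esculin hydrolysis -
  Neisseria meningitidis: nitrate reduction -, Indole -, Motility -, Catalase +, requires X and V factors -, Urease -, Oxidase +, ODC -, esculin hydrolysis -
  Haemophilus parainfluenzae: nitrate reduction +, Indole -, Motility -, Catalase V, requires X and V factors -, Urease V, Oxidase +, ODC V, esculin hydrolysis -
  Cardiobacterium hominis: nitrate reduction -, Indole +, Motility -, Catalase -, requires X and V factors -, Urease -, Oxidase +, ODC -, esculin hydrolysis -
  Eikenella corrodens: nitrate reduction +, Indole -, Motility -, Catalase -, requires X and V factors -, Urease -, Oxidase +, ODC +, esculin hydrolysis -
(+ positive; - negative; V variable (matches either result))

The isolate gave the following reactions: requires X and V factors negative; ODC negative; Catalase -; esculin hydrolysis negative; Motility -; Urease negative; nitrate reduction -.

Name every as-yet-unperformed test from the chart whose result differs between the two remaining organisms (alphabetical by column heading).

Indole

Urease -: all 10 remaining candidates are consistent.
nitrate reduction -: excludes 6 organisms — 4 left.
esculin hydrolysis -: all 4 remaining candidates are consistent.
Motility -: all 4 remaining candidates are consistent.
ODC -: all 4 remaining candidates are consistent.
requires X and V factors -: all 4 remaining candidates are consistent.
Catalase -: excludes Neisseria gonorrhoeae, Neisseria meningitidis — 2 left.
Two candidates remain: Cardiobacterium hominis and Kingella kingae.
  Indole: Cardiobacterium hominis +, Kingella kingae - — discriminates.
  Oxidase: + vs + — same for both, does not separate.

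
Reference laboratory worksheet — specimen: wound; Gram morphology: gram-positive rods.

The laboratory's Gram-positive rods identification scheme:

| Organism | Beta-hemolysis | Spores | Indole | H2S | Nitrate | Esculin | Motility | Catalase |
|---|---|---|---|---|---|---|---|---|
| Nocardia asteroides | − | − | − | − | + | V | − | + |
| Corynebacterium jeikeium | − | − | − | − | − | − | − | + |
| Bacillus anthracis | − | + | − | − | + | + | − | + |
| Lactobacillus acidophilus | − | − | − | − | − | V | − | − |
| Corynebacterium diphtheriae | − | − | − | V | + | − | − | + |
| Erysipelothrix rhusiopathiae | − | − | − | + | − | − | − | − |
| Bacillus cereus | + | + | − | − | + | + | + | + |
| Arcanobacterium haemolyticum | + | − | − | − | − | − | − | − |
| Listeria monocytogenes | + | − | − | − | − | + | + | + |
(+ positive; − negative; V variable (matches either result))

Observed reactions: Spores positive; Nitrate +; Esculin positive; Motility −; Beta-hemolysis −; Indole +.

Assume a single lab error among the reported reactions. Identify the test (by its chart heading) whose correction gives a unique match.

Indole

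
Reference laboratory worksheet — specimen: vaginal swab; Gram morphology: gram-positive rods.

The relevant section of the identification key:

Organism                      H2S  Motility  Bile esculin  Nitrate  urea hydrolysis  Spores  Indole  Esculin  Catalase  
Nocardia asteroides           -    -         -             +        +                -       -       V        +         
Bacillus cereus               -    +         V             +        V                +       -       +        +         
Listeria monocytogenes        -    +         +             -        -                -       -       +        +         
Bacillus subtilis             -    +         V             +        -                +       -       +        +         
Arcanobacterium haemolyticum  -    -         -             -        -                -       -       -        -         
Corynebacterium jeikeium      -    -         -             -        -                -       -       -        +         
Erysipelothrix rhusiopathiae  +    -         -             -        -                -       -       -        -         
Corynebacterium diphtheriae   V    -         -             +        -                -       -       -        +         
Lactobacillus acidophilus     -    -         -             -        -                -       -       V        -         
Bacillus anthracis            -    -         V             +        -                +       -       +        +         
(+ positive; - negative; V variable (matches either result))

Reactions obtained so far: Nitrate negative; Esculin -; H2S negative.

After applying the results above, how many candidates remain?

3

Esculin -: excludes Bacillus cereus, Listeria monocytogenes, Bacillus subtilis, Bacillus anthracis — 6 left.
Nitrate -: excludes Nocardia asteroides, Corynebacterium diphtheriae — 4 left.
H2S -: excludes Erysipelothrix rhusiopathiae — 3 left.
Still consistent: Arcanobacterium haemolyticum, Corynebacterium jeikeium, Lactobacillus acidophilus.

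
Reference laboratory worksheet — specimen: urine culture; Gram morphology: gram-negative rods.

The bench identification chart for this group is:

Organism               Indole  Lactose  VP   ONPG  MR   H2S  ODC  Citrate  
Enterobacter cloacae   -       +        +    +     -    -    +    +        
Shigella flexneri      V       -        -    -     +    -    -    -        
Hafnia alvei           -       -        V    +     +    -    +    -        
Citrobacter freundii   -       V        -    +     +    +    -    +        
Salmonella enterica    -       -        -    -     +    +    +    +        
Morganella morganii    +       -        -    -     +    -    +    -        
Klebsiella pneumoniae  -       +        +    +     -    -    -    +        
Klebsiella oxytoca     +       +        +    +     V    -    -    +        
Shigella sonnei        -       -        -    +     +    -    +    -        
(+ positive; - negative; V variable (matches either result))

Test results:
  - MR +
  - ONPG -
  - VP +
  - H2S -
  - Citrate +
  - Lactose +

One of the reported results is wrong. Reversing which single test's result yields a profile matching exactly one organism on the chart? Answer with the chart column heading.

ONPG

As reported, no row in the chart matches all 6 reactions.
Reversing MR → still no organism matches.
Reversing Lactose → still no organism matches.
Reversing VP → still no organism matches.
Reversing Citrate → still no organism matches.
Reversing ONPG (to +) → unique match: Klebsiella oxytoca.
Reversing H2S → still no organism matches.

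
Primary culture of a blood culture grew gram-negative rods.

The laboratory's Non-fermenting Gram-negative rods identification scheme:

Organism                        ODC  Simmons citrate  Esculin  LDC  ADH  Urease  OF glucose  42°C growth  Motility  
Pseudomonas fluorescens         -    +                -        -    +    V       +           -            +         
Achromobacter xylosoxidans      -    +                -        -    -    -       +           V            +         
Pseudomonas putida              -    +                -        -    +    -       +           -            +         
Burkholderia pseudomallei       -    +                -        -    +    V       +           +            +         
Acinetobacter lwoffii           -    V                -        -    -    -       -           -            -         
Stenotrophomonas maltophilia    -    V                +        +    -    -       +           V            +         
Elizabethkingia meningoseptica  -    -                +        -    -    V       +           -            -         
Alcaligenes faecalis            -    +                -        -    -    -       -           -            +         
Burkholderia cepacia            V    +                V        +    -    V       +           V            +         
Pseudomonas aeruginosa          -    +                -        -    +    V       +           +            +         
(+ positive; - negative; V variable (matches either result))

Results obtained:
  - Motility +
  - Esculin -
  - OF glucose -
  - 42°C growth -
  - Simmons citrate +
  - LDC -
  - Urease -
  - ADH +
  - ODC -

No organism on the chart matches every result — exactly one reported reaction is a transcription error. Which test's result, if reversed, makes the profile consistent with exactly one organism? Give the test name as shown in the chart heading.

ADH

As reported, no row in the chart matches all 9 reactions.
Reversing 42°C growth → still no organism matches.
Reversing ADH (to -) → unique match: Alcaligenes faecalis.
Reversing LDC → still no organism matches.
Reversing ODC → still no organism matches.
Reversing Motility → still no organism matches.
Reversing Urease → still no organism matches.
Reversing OF glucose → 2 organisms match (not unique).
Reversing Esculin → still no organism matches.
Reversing Simmons citrate → still no organism matches.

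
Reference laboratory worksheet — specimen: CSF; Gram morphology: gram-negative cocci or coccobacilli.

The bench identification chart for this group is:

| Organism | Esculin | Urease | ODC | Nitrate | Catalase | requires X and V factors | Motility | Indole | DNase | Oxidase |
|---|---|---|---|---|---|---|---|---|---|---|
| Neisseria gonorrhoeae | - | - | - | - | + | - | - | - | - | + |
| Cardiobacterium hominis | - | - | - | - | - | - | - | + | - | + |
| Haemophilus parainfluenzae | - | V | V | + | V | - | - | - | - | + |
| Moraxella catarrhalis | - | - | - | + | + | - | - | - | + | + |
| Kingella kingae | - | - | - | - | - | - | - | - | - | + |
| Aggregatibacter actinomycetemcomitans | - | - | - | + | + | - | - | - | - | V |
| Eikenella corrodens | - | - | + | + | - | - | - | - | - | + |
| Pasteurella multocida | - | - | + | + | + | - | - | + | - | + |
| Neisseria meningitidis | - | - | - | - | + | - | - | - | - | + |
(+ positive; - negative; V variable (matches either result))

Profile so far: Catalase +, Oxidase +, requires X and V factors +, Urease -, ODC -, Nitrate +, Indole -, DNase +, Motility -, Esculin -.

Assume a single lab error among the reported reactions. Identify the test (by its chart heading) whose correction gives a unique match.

requires X and V factors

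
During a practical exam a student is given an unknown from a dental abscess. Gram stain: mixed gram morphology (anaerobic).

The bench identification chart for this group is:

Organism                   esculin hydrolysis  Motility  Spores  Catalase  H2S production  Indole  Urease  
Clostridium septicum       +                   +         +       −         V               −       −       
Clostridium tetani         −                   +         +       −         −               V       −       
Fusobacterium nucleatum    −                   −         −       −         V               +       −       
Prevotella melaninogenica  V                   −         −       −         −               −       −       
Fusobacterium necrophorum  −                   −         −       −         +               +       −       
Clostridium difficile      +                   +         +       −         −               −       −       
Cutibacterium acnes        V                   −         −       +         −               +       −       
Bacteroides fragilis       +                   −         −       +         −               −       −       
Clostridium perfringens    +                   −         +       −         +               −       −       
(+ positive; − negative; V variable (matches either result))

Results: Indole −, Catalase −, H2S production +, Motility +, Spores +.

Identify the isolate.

Clostridium septicum

Catalase −: excludes Cutibacterium acnes, Bacteroides fragilis — 7 left.
Spores +: excludes Fusobacterium nucleatum, Prevotella melaninogenica, Fusobacterium necrophorum — 4 left.
Indole −: all 4 remaining candidates are consistent.
H2S production +: excludes Clostridium tetani, Clostridium difficile — 2 left.
Motility +: excludes Clostridium perfringens — 1 left.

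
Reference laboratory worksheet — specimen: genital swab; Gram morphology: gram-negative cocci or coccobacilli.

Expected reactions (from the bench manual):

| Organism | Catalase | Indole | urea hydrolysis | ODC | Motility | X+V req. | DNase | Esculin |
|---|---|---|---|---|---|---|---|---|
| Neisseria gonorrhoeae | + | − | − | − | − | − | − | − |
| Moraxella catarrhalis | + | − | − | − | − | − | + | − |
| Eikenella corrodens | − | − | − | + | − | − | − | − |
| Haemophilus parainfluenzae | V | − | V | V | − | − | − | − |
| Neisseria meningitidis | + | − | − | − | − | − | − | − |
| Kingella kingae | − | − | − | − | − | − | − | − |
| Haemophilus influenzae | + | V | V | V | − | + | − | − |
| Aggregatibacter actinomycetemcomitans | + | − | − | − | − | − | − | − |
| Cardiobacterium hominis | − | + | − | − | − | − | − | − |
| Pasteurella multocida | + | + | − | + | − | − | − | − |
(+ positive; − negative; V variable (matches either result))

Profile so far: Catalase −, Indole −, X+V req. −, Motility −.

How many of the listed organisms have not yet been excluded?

X+V req. −: excludes Haemophilus influenzae — 9 left.
Indole −: excludes Cardiobacterium hominis, Pasteurella multocida — 7 left.
Motility −: all 7 remaining candidates are consistent.
Catalase −: excludes Neisseria gonorrhoeae, Moraxella catarrhalis, Neisseria meningitidis, Aggregatibacter actinomycetemcomitans — 3 left.
Still consistent: Eikenella corrodens, Haemophilus parainfluenzae, Kingella kingae.

3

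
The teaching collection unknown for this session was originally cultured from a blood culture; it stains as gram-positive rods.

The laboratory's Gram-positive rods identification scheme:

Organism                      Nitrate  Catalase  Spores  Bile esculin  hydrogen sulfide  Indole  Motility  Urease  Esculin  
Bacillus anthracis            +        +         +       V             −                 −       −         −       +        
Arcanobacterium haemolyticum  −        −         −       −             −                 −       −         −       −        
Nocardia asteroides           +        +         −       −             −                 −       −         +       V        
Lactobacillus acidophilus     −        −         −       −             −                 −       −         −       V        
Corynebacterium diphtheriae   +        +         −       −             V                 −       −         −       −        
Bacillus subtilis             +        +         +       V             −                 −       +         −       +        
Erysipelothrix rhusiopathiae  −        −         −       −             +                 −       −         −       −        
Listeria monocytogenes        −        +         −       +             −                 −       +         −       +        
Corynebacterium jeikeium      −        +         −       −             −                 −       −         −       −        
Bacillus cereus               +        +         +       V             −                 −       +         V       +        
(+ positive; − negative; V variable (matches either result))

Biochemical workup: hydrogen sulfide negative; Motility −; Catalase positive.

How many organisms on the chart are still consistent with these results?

Motility −: excludes Bacillus subtilis, Listeria monocytogenes, Bacillus cereus — 7 left.
hydrogen sulfide −: excludes Erysipelothrix rhusiopathiae — 6 left.
Catalase +: excludes Arcanobacterium haemolyticum, Lactobacillus acidophilus — 4 left.
Still consistent: Bacillus anthracis, Corynebacterium diphtheriae, Corynebacterium jeikeium, Nocardia asteroides.

4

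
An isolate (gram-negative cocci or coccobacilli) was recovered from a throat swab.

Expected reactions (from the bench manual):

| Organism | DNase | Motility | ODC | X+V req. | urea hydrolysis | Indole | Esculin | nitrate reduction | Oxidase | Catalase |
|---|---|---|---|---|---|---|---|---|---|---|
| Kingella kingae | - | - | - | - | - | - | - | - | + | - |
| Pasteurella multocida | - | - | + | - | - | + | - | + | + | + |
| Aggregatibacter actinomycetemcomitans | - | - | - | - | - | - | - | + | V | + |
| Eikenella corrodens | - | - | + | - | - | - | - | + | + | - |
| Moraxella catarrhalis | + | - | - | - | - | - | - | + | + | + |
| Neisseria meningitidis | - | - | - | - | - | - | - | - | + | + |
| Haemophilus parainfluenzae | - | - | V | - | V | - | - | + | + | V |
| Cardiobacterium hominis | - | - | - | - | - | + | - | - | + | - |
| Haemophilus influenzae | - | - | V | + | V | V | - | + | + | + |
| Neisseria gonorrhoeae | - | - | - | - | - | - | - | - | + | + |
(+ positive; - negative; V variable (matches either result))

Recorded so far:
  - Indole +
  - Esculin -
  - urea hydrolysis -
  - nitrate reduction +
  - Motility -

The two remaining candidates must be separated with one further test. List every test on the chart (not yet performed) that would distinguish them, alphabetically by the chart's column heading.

Esculin -: all 10 remaining candidates are consistent.
Motility -: all 10 remaining candidates are consistent.
urea hydrolysis -: all 10 remaining candidates are consistent.
nitrate reduction +: excludes Kingella kingae, Neisseria meningitidis, Cardiobacterium hominis, Neisseria gonorrhoeae — 6 left.
Indole +: excludes Aggregatibacter actinomycetemcomitans, Eikenella corrodens, Moraxella catarrhalis, Haemophilus parainfluenzae — 2 left.
Two candidates remain: Haemophilus influenzae and Pasteurella multocida.
  DNase: - vs - — same for both, does not separate.
  ODC: V vs + — variable for at least one, does not separate.
  X+V req.: Haemophilus influenzae +, Pasteurella multocida - — discriminates.
  Oxidase: + vs + — same for both, does not separate.
  Catalase: + vs + — same for both, does not separate.

X+V req.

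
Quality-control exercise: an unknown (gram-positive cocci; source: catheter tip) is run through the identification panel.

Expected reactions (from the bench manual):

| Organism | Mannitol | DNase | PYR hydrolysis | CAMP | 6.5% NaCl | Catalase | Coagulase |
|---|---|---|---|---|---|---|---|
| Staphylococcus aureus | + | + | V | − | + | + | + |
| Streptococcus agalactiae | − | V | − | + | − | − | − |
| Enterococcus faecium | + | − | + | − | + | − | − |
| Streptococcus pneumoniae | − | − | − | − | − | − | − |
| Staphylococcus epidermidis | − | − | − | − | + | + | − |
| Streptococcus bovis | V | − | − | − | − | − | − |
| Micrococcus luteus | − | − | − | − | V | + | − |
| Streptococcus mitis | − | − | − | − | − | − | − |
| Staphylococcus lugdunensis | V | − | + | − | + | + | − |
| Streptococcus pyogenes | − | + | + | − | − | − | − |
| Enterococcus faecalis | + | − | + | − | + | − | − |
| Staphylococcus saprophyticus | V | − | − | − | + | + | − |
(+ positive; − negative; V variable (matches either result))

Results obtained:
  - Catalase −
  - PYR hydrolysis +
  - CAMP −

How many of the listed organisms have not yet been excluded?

3

PYR hydrolysis +: excludes 7 organisms — 5 left.
Catalase −: excludes Staphylococcus aureus, Staphylococcus lugdunensis — 3 left.
CAMP −: all 3 remaining candidates are consistent.
Still consistent: Enterococcus faecalis, Enterococcus faecium, Streptococcus pyogenes.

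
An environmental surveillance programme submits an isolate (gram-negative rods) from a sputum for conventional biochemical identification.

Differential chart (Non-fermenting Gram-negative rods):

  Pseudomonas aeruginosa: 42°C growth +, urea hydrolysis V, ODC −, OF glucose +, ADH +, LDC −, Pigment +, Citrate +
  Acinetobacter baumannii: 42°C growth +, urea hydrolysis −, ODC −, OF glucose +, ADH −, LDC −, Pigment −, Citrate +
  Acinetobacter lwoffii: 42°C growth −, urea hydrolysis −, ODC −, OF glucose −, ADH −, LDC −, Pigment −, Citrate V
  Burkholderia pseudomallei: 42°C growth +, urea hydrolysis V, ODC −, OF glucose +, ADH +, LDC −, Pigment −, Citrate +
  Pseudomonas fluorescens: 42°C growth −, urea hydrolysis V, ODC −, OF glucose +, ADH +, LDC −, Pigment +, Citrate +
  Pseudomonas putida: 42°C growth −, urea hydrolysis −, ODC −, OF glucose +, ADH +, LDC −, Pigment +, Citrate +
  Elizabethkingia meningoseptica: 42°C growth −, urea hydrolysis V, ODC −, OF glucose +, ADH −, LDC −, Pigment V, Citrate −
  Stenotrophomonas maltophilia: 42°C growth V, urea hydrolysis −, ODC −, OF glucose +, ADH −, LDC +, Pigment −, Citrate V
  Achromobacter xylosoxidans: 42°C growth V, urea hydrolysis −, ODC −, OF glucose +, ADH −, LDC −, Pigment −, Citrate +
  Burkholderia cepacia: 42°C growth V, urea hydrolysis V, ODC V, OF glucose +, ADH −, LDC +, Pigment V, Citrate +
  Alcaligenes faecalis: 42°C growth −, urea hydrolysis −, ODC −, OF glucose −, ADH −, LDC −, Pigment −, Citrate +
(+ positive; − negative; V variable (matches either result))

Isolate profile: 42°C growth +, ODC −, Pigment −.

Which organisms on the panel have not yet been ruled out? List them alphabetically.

42°C growth +: excludes 5 organisms — 6 left.
Pigment −: excludes Pseudomonas aeruginosa — 5 left.
ODC −: all 5 remaining candidates are consistent.

Achromobacter xylosoxidans, Acinetobacter baumannii, Burkholderia cepacia, Burkholderia pseudomallei, Stenotrophomonas maltophilia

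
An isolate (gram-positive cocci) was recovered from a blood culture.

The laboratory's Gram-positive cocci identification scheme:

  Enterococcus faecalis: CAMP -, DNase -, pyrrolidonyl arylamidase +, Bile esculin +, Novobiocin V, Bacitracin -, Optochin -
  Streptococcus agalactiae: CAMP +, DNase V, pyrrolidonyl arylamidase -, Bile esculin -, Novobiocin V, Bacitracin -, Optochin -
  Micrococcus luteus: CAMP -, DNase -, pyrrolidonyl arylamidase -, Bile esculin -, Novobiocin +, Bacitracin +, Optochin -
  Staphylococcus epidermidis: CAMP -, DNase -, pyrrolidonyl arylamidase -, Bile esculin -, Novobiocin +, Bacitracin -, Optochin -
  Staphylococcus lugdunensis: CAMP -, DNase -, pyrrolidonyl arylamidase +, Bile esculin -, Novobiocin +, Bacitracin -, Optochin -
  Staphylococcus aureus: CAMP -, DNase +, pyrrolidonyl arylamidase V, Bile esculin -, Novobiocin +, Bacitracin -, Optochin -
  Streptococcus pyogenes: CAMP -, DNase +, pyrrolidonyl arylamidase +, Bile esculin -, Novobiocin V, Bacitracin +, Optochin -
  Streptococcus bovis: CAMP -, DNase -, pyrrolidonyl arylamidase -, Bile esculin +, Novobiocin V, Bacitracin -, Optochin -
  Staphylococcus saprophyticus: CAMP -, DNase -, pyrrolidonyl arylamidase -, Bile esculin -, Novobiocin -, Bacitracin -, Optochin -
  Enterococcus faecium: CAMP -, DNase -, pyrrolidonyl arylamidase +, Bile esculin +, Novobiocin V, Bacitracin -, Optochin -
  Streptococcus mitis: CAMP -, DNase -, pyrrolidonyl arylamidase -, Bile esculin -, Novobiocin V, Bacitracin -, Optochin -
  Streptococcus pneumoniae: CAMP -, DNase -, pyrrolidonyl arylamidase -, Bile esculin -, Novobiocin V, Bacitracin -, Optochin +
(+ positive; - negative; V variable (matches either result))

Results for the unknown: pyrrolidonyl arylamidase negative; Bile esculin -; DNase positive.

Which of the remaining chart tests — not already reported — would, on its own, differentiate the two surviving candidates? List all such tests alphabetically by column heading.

CAMP

pyrrolidonyl arylamidase -: excludes Enterococcus faecalis, Staphylococcus lugdunensis, Streptococcus pyogenes, Enterococcus faecium — 8 left.
DNase +: excludes 6 organisms — 2 left.
Bile esculin -: all 2 remaining candidates are consistent.
Two candidates remain: Staphylococcus aureus and Streptococcus agalactiae.
  CAMP: Staphylococcus aureus -, Streptococcus agalactiae + — discriminates.
  Novobiocin: + vs V — variable for at least one, does not separate.
  Bacitracin: - vs - — same for both, does not separate.
  Optochin: - vs - — same for both, does not separate.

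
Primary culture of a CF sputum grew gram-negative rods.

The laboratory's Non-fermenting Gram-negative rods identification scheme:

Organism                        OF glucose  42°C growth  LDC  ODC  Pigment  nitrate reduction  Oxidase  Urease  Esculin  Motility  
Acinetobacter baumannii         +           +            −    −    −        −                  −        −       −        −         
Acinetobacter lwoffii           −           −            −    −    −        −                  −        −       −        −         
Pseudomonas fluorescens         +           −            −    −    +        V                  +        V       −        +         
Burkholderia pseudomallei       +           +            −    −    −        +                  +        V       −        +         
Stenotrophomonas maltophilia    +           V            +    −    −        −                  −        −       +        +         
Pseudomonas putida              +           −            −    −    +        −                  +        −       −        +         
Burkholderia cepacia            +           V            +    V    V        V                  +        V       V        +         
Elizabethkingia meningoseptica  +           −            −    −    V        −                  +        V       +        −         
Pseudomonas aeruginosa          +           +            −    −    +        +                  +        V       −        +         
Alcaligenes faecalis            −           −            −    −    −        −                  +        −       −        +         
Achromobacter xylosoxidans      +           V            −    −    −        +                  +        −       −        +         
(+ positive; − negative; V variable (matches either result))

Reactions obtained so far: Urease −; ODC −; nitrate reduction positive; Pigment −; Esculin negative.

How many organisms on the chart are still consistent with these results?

Esculin −: excludes Stenotrophomonas maltophilia, Elizabethkingia meningoseptica — 9 left.
Urease −: all 9 remaining candidates are consistent.
ODC −: all 9 remaining candidates are consistent.
nitrate reduction +: excludes Acinetobacter baumannii, Acinetobacter lwoffii, Pseudomonas putida, Alcaligenes faecalis — 5 left.
Pigment −: excludes Pseudomonas fluorescens, Pseudomonas aeruginosa — 3 left.
Still consistent: Achromobacter xylosoxidans, Burkholderia cepacia, Burkholderia pseudomallei.

3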